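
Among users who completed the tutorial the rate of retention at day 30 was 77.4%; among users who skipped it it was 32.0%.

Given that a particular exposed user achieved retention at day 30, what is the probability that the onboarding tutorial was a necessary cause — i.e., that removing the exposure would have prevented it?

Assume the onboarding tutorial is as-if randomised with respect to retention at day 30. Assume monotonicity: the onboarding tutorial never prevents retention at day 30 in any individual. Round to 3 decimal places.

p₁ = 0.774, p₀ = 0.32.
Under exogeneity and monotonicity, PN = (p₁ − p₀) / p₁.
PN = (0.774 − 0.32) / 0.774 = 0.454 / 0.774 ≈ 0.5866

PN ≈ 0.587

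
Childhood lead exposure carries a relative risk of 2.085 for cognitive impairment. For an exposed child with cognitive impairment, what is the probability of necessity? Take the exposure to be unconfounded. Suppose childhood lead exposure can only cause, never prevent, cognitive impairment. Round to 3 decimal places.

Under exogeneity and monotonicity, PN = (RR − 1) / RR = 1 − 1/RR.
PN = (2.085 − 1) / 2.085 = 1.085 / 2.085 ≈ 0.5204

PN ≈ 0.520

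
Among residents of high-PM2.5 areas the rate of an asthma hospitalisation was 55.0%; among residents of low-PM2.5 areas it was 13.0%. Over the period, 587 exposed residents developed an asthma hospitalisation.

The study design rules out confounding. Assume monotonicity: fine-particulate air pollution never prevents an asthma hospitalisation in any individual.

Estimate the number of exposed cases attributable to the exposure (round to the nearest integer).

p₁ = 0.55, p₀ = 0.13.
PN = (p₁ − p₀)/p₁ = (0.55 − 0.13) / 0.55 ≈ 0.76364.
Attributable cases ≈ PN × (exposed cases) = 0.76364 × 587 ≈ 448.25.

about 448 cases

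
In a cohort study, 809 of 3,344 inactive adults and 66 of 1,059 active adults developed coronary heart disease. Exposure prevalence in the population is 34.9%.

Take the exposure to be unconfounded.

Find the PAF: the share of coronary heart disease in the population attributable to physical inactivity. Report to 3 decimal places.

PAF ≈ 0.501

p₁ = P(outcome | exposed) = 809/3344 = 0.24193
p₀ = P(outcome | unexposed) = 66/1059 = 0.062323
Overall risk P(Y=1) = π·p₁ + (1−π)·p₀ = 0.349×0.24193 + 0.651×0.062323 = 0.125.
Under exogeneity, PAF = [P(Y=1) − p₀] / P(Y=1).
PAF = (0.125 − 0.062323) / 0.125 ≈ 0.5014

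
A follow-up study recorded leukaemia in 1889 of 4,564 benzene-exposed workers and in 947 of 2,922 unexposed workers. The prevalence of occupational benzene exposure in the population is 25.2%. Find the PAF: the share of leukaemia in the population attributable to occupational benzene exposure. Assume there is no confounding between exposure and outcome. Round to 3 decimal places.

p₁ = P(outcome | exposed) = 1889/4564 = 0.41389
p₀ = P(outcome | unexposed) = 947/2922 = 0.32409
Overall risk P(Y=1) = π·p₁ + (1−π)·p₀ = 0.252×0.41389 + 0.748×0.32409 = 0.34672.
Under exogeneity, PAF = [P(Y=1) − p₀] / P(Y=1).
PAF = (0.34672 − 0.32409) / 0.34672 ≈ 0.0653

PAF ≈ 0.065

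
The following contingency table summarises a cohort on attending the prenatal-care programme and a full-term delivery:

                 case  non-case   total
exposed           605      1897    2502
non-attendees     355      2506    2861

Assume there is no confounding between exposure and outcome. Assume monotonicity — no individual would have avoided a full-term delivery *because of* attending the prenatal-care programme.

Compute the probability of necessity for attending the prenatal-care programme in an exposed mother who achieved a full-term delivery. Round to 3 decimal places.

PN ≈ 0.487

p₁ = P(outcome | exposed) = 605/2502 = 0.24181
p₀ = P(outcome | unexposed) = 355/2861 = 0.12408
Under exogeneity and monotonicity, PN = (p₁ − p₀) / p₁.
PN = (0.24181 − 0.12408) / 0.24181 = 0.11772 / 0.24181 ≈ 0.4869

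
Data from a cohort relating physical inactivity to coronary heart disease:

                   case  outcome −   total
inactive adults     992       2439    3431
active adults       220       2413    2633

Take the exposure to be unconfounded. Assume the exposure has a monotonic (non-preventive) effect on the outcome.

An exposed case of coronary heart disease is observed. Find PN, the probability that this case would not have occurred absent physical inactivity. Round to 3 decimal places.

PN ≈ 0.711

p₁ = P(outcome | exposed) = 992/3431 = 0.28913
p₀ = P(outcome | unexposed) = 220/2633 = 0.083555
Under exogeneity and monotonicity, PN = (p₁ − p₀)/p₁.
PN = (0.28913 − 0.083555) / 0.28913 ≈ 0.7110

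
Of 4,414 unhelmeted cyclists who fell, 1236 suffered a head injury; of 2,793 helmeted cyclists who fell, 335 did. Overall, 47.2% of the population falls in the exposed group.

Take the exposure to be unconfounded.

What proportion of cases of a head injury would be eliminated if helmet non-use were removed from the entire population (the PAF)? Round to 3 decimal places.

p₁ = P(outcome | exposed) = 1236/4414 = 0.28002
p₀ = P(outcome | unexposed) = 335/2793 = 0.11994
Overall risk P(Y=1) = π·p₁ + (1−π)·p₀ = 0.472×0.28002 + 0.528×0.11994 = 0.1955.
Under exogeneity, PAF = [P(Y=1) − p₀] / P(Y=1).
PAF = (0.1955 − 0.11994) / 0.1955 ≈ 0.3865

PAF ≈ 0.386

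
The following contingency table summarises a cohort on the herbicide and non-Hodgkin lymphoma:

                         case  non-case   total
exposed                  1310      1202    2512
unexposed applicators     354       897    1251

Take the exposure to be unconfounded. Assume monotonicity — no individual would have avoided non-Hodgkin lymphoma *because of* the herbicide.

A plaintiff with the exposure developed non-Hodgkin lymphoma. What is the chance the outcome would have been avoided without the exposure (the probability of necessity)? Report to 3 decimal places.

PN ≈ 0.457

p₁ = P(outcome | exposed) = 1310/2512 = 0.5215
p₀ = P(outcome | unexposed) = 354/1251 = 0.28297
Under exogeneity and monotonicity, PN = (p₁ − p₀) / p₁.
PN = (0.5215 − 0.28297) / 0.5215 = 0.23852 / 0.5215 ≈ 0.4574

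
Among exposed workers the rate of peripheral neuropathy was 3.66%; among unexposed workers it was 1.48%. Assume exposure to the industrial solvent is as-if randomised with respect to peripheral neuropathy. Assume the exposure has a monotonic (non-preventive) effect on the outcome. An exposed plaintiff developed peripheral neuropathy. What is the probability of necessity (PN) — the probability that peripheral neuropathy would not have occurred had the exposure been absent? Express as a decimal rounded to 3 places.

p₁ = 0.0366, p₀ = 0.0148.
Under exogeneity and monotonicity, PN = (p₁ − p₀) / p₁.
PN = (0.0366 − 0.0148) / 0.0366 = 0.0218 / 0.0366 ≈ 0.5956

PN ≈ 0.596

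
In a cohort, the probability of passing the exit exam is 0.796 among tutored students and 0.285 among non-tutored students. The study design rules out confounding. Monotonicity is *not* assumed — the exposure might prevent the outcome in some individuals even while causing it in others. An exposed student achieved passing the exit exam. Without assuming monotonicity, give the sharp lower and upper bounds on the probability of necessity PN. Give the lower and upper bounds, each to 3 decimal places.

Let p₁ = 0.796, p₀ = 0.285.
Under exogeneity alone the bounds on PN are max{0,(p₁−p₀)/p₁} ≤ PN ≤ min{1,(1−p₀)/p₁}.
  lower = (p₁ − p₀)/p₁ = 0.511 / 0.796 ≈ 0.6420
  upper = min{1, (1 − p₀)/p₁} = 0.715 / 0.796 ≈ 0.8982

0.642 ≤ PN ≤ 0.898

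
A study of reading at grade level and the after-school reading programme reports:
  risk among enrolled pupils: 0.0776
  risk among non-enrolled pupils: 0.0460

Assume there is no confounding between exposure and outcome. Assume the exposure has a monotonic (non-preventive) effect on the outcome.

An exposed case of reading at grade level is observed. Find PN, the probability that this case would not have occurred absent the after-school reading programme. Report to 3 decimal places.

Let p₁ = 0.0776, p₀ = 0.046.
Under exogeneity and monotonicity, PN = (p₁ − p₀) / p₁.
PN = (0.0776 − 0.046) / 0.0776 = 0.0316 / 0.0776 ≈ 0.4072

PN ≈ 0.407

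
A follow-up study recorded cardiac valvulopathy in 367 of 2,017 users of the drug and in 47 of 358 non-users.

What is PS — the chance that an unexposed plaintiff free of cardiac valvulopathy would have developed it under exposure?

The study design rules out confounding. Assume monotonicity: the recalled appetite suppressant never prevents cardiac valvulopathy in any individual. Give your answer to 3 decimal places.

PS ≈ 0.058

p₁ = P(outcome | exposed) = 367/2017 = 0.18195
p₀ = P(outcome | unexposed) = 47/358 = 0.13128
Under exogeneity and monotonicity, PS = (p₁ − p₀) / (1 − p₀).
PS = (0.18195 − 0.13128) / (1 − 0.13128) = 0.050668 / 0.86872 ≈ 0.0583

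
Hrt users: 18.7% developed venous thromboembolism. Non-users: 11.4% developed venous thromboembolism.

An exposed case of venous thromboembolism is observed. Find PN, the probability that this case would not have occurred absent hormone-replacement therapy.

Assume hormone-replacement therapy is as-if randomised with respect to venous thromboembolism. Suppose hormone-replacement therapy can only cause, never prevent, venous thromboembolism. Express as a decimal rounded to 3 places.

p₁ = 0.187, p₀ = 0.114.
Under exogeneity and monotonicity, PN = (p₁ − p₀) / p₁.
PN = (0.187 − 0.114) / 0.187 = 0.073 / 0.187 ≈ 0.3904

PN ≈ 0.390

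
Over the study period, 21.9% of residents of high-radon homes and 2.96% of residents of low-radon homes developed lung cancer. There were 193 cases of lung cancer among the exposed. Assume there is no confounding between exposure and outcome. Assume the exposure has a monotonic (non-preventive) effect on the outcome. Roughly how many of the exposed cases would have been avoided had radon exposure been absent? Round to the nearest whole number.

about 167 cases

p₁ = 0.219, p₀ = 0.0296.
PN = (p₁ − p₀)/p₁ = (0.219 − 0.0296) / 0.219 ≈ 0.86484.
Attributable cases ≈ PN × (exposed cases) = 0.86484 × 193 ≈ 166.91.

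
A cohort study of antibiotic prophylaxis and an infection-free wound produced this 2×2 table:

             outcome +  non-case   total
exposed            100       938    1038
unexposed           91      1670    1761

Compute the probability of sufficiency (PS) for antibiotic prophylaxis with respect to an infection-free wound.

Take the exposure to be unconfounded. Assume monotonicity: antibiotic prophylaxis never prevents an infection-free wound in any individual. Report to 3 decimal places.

p₁ = P(outcome | exposed) = 100/1038 = 0.096339
p₀ = P(outcome | unexposed) = 91/1761 = 0.051675
Under exogeneity and monotonicity, PS = (p₁ − p₀) / (1 − p₀).
PS = (0.096339 − 0.051675) / (1 − 0.051675) = 0.044664 / 0.94832 ≈ 0.0471

PS ≈ 0.047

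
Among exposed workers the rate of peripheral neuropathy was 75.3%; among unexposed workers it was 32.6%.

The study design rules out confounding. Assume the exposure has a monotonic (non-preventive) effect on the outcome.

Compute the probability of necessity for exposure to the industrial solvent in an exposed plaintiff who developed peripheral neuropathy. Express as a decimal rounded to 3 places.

PN ≈ 0.567

p₁ = 0.753, p₀ = 0.326.
Under exogeneity and monotonicity, PN = (p₁ − p₀) / p₁.
PN = (0.753 − 0.326) / 0.753 = 0.427 / 0.753 ≈ 0.5671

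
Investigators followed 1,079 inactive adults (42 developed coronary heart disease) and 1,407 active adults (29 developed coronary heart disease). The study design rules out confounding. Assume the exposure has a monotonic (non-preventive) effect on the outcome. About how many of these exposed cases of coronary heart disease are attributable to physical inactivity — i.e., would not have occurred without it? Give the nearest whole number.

p₁ = P(outcome | exposed) = 42/1079 = 0.038925
p₀ = P(outcome | unexposed) = 29/1407 = 0.020611
PN = (p₁ − p₀)/p₁ = (0.038925 − 0.020611) / 0.038925 ≈ 0.47049.
Attributable cases ≈ PN × (exposed cases) = 0.47049 × 42 ≈ 19.76.

about 20 cases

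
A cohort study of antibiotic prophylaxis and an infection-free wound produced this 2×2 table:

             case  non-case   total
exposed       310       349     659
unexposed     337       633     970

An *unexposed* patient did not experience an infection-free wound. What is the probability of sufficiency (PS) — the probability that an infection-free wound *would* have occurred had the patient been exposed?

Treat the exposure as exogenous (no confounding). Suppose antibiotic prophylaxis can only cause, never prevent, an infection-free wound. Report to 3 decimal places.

PS ≈ 0.188

p₁ = P(outcome | exposed) = 310/659 = 0.47041
p₀ = P(outcome | unexposed) = 337/970 = 0.34742
Under exogeneity and monotonicity, PS = (p₁ − p₀)/(1 − p₀).
PS = (0.47041 − 0.34742) / 0.65258 ≈ 0.1885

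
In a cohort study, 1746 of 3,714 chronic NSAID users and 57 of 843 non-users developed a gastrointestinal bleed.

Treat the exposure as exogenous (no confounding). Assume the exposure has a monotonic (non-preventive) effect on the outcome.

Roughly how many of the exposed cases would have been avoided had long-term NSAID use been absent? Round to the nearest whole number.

p₁ = P(outcome | exposed) = 1746/3714 = 0.47011
p₀ = P(outcome | unexposed) = 57/843 = 0.067616
PN = (p₁ − p₀)/p₁ = (0.47011 − 0.067616) / 0.47011 ≈ 0.85617.
Attributable cases ≈ PN × (exposed cases) = 0.85617 × 1746 ≈ 1494.88.

about 1495 cases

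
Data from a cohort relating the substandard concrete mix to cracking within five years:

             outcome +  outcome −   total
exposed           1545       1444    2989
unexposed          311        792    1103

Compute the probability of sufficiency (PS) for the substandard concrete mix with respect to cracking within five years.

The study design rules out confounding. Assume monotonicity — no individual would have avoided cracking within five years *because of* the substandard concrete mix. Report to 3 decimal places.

p₁ = P(outcome | exposed) = 1545/2989 = 0.5169
p₀ = P(outcome | unexposed) = 311/1103 = 0.28196
Under exogeneity and monotonicity, PS = (p₁ − p₀)/(1 − p₀).
PS = (0.5169 − 0.28196) / 0.71804 ≈ 0.3272

PS ≈ 0.327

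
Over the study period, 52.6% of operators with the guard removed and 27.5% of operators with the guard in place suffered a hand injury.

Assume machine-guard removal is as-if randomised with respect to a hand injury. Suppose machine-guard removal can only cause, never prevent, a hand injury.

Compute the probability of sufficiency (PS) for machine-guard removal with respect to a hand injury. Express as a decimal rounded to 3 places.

PS ≈ 0.346

p₁ = 0.526, p₀ = 0.275.
Under exogeneity and monotonicity, PS = (p₁ − p₀) / (1 − p₀).
PS = (0.526 − 0.275) / (1 − 0.275) = 0.251 / 0.725 ≈ 0.3462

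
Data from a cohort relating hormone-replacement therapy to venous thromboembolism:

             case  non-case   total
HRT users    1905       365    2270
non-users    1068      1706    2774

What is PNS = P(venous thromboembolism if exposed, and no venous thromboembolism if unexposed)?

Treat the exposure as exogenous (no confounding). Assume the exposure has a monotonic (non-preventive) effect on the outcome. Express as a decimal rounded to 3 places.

PNS ≈ 0.454

p₁ = P(outcome | exposed) = 1905/2270 = 0.83921
p₀ = P(outcome | unexposed) = 1068/2774 = 0.385
Under exogeneity and monotonicity, PNS = p₁ − p₀.
PNS = 0.83921 − 0.385 = 0.4542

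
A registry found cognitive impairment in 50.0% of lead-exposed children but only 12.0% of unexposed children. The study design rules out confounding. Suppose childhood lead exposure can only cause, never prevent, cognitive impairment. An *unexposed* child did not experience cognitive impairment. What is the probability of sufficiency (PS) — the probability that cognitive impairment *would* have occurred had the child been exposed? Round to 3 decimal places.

p₁ = 0.5, p₀ = 0.12.
Under exogeneity and monotonicity, PS = (p₁ − p₀) / (1 − p₀).
PS = (0.5 − 0.12) / (1 − 0.12) = 0.38 / 0.88 ≈ 0.4318

PS ≈ 0.432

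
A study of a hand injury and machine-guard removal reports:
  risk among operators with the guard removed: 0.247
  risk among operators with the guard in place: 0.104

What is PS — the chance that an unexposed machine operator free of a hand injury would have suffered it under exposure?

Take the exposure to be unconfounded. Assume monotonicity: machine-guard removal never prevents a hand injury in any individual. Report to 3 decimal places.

PS ≈ 0.160

Let p₁ = 0.247, p₀ = 0.104.
Under exogeneity and monotonicity, PS = (p₁ − p₀) / (1 − p₀).
PS = (0.247 − 0.104) / (1 − 0.104) = 0.143 / 0.896 ≈ 0.1596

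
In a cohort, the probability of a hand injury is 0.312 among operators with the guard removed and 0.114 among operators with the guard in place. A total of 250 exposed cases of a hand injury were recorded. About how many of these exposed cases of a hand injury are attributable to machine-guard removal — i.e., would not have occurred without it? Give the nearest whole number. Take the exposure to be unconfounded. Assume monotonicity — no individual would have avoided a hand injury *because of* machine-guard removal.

Let p₁ = 0.312, p₀ = 0.114.
PN = (p₁ − p₀)/p₁ = (0.312 − 0.114) / 0.312 ≈ 0.63462.
Attributable cases ≈ PN × (exposed cases) = 0.63462 × 250 ≈ 158.65.

about 159 cases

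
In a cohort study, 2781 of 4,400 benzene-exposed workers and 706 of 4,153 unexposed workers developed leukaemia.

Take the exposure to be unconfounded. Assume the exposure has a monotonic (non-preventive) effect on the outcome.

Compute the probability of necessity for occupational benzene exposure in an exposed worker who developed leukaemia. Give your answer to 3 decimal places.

p₁ = P(outcome | exposed) = 2781/4400 = 0.63205
p₀ = P(outcome | unexposed) = 706/4153 = 0.17
Under exogeneity and monotonicity, PN = (p₁ − p₀) / p₁.
PN = (0.63205 − 0.17) / 0.63205 = 0.46205 / 0.63205 ≈ 0.7310

PN ≈ 0.731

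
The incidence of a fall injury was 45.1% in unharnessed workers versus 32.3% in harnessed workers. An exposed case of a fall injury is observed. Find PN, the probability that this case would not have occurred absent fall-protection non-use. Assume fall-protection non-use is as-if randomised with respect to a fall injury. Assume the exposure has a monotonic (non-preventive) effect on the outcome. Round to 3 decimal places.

p₁ = 0.451, p₀ = 0.323.
Under exogeneity and monotonicity, PN = (p₁ − p₀) / p₁.
PN = (0.451 − 0.323) / 0.451 = 0.128 / 0.451 ≈ 0.2838

PN ≈ 0.284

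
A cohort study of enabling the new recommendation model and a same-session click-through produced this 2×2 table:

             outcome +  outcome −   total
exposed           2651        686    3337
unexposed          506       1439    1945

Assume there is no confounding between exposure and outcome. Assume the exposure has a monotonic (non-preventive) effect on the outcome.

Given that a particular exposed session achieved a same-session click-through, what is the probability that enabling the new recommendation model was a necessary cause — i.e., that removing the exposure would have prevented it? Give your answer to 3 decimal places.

p₁ = P(outcome | exposed) = 2651/3337 = 0.79443
p₀ = P(outcome | unexposed) = 506/1945 = 0.26015
Under exogeneity and monotonicity, PN = (p₁ − p₀)/p₁.
PN = (0.79443 − 0.26015) / 0.79443 ≈ 0.6725

PN ≈ 0.673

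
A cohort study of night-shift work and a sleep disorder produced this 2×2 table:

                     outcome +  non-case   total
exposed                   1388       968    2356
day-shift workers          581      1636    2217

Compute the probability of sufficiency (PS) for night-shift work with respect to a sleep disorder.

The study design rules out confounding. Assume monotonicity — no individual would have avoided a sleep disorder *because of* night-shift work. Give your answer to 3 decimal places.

p₁ = P(outcome | exposed) = 1388/2356 = 0.58913
p₀ = P(outcome | unexposed) = 581/2217 = 0.26207
Under exogeneity and monotonicity, PS = (p₁ − p₀)/(1 − p₀).
PS = (0.58913 − 0.26207) / 0.73793 ≈ 0.4432

PS ≈ 0.443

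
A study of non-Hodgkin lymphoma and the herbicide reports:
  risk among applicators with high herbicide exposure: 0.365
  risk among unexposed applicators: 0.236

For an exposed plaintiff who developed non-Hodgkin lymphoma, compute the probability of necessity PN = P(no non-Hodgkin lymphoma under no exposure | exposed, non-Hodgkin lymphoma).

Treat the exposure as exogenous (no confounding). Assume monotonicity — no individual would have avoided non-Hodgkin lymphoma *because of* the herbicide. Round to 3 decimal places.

Let p₁ = 0.365, p₀ = 0.236.
Under exogeneity and monotonicity, PN = (p₁ − p₀) / p₁.
PN = (0.365 − 0.236) / 0.365 = 0.129 / 0.365 ≈ 0.3534

PN ≈ 0.353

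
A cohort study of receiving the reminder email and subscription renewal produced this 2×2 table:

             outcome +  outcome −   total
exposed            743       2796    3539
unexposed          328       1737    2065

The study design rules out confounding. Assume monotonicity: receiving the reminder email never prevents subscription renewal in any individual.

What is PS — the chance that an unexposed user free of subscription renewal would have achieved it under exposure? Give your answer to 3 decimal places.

PS ≈ 0.061

p₁ = P(outcome | exposed) = 743/3539 = 0.20995
p₀ = P(outcome | unexposed) = 328/2065 = 0.15884
Under exogeneity and monotonicity, PS = (p₁ − p₀) / (1 − p₀).
PS = (0.20995 − 0.15884) / (1 − 0.15884) = 0.051109 / 0.84116 ≈ 0.0608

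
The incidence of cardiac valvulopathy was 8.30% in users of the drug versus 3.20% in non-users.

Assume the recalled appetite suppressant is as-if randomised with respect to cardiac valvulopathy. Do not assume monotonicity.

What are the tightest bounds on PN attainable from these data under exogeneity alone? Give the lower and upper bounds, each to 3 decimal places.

0.614 ≤ PN ≤ 1.000

p₁ = 0.083, p₀ = 0.032.
Under exogeneity alone the bounds on PN are max{0,(p₁−p₀)/p₁} ≤ PN ≤ min{1,(1−p₀)/p₁}.
  lower = (p₁ − p₀)/p₁ = 0.051 / 0.083 ≈ 0.6145
  upper = min{1, (1 − p₀)/p₁} = 0.968 / 0.083 ≈ 11.6627 → capped at 1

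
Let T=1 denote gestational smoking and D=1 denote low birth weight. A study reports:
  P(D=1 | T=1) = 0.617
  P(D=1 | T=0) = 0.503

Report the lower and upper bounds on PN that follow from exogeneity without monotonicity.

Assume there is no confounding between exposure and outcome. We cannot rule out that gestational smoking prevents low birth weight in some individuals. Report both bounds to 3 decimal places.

Let p₁ = 0.617, p₀ = 0.503.
Under exogeneity alone the bounds on PN are max{0,(p₁−p₀)/p₁} ≤ PN ≤ min{1,(1−p₀)/p₁}.
  lower = (p₁ − p₀)/p₁ = 0.114 / 0.617 ≈ 0.1848
  upper = min{1, (1 − p₀)/p₁} = 0.497 / 0.617 ≈ 0.8055

0.185 ≤ PN ≤ 0.806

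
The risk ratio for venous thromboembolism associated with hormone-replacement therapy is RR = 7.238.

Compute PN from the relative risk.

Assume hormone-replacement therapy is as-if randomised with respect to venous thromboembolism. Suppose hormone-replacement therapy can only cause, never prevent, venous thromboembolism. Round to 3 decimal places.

Under exogeneity and monotonicity, PN = (RR − 1) / RR = 1 − 1/RR.
PN = (7.238 − 1) / 7.238 = 6.238 / 7.238 ≈ 0.8618

PN ≈ 0.862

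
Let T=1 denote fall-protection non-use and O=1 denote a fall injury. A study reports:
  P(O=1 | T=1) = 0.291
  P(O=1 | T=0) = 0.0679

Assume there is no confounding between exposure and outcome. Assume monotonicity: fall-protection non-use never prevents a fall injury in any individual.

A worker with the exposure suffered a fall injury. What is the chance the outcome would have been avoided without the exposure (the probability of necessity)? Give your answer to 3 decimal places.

PN ≈ 0.767

Let p₁ = 0.291, p₀ = 0.0679.
Under exogeneity and monotonicity, PN = (p₁ − p₀) / p₁.
PN = (0.291 − 0.0679) / 0.291 = 0.2231 / 0.291 ≈ 0.7667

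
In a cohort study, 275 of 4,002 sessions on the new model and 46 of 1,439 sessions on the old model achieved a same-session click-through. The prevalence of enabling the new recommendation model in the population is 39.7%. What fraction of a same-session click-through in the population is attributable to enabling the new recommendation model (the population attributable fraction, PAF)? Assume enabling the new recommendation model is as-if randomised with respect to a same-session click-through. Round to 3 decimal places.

p₁ = P(outcome | exposed) = 275/4002 = 0.068716
p₀ = P(outcome | unexposed) = 46/1439 = 0.031967
Overall risk P(Y=1) = π·p₁ + (1−π)·p₀ = 0.397×0.068716 + 0.603×0.031967 = 0.046556.
Under exogeneity, PAF = [P(Y=1) − p₀] / P(Y=1).
PAF = (0.046556 − 0.031967) / 0.046556 ≈ 0.3134

PAF ≈ 0.313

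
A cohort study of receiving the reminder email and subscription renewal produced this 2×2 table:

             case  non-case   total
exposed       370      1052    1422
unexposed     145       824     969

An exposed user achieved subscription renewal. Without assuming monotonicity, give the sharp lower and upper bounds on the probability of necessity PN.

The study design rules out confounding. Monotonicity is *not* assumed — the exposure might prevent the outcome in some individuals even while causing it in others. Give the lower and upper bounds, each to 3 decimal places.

0.425 ≤ PN ≤ 1.000

p₁ = P(outcome | exposed) = 370/1422 = 0.2602
p₀ = P(outcome | unexposed) = 145/969 = 0.14964
Under exogeneity alone the bounds on PN are max{0,(p₁−p₀)/p₁} ≤ PN ≤ min{1,(1−p₀)/p₁}.
  lower = (p₁ − p₀)/p₁ = 0.11056 / 0.2602 ≈ 0.4249
  upper = min{1, (1 − p₀)/p₁} = 0.85036 / 0.2602 ≈ 3.2681 → capped at 1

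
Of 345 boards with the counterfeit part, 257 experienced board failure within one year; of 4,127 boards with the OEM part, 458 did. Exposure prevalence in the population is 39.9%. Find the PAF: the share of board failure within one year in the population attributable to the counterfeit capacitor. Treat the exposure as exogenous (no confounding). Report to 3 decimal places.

PAF ≈ 0.695

p₁ = P(outcome | exposed) = 257/345 = 0.74493
p₀ = P(outcome | unexposed) = 458/4127 = 0.11098
Overall risk P(Y=1) = π·p₁ + (1−π)·p₀ = 0.399×0.74493 + 0.601×0.11098 = 0.36392.
Under exogeneity, PAF = [P(Y=1) − p₀] / P(Y=1).
PAF = (0.36392 − 0.11098) / 0.36392 ≈ 0.6951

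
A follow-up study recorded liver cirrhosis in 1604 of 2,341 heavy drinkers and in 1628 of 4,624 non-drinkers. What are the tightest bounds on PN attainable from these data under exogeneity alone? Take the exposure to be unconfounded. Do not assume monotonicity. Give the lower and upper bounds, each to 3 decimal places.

p₁ = P(outcome | exposed) = 1604/2341 = 0.68518
p₀ = P(outcome | unexposed) = 1628/4624 = 0.35208
Under exogeneity alone the bounds on PN are max{0,(p₁−p₀)/p₁} ≤ PN ≤ min{1,(1−p₀)/p₁}.
  lower = (p₁ − p₀)/p₁ = 0.3331 / 0.68518 ≈ 0.4862
  upper = min{1, (1 − p₀)/p₁} = 0.64792 / 0.68518 ≈ 0.9456

0.486 ≤ PN ≤ 0.946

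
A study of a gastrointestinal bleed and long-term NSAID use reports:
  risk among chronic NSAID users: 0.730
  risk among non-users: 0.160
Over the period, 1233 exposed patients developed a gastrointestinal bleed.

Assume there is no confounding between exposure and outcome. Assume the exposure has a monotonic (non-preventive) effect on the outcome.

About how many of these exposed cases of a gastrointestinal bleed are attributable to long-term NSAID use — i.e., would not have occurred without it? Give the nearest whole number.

Let p₁ = 0.73, p₀ = 0.16.
PN = (p₁ − p₀)/p₁ = (0.73 − 0.16) / 0.73 ≈ 0.78082.
Attributable cases ≈ PN × (exposed cases) = 0.78082 × 1233 ≈ 962.75.

about 963 cases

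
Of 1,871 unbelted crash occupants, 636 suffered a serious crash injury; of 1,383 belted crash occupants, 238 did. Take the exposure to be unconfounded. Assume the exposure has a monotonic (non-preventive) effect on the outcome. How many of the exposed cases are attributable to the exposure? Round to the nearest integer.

about 314 cases

p₁ = P(outcome | exposed) = 636/1871 = 0.33993
p₀ = P(outcome | unexposed) = 238/1383 = 0.17209
PN = (p₁ − p₀)/p₁ = (0.33993 − 0.17209) / 0.33993 ≈ 0.49374.
Attributable cases ≈ PN × (exposed cases) = 0.49374 × 636 ≈ 314.02.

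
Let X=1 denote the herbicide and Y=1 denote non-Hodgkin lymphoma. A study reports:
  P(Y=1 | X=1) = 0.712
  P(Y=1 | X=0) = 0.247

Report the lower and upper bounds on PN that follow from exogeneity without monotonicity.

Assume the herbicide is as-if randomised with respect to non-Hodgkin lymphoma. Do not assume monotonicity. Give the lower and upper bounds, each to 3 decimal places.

0.653 ≤ PN ≤ 1.000

Let p₁ = 0.712, p₀ = 0.247.
Under exogeneity alone the bounds on PN are max{0,(p₁−p₀)/p₁} ≤ PN ≤ min{1,(1−p₀)/p₁}.
  lower = (p₁ − p₀)/p₁ = 0.465 / 0.712 ≈ 0.6531
  upper = min{1, (1 − p₀)/p₁} = 0.753 / 0.712 ≈ 1.0576 → capped at 1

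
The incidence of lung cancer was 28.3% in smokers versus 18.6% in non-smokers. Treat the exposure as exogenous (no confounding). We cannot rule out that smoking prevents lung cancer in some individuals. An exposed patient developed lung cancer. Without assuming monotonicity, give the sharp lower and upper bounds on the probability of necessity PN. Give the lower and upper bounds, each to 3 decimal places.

p₁ = 0.283, p₀ = 0.186.
Under exogeneity alone the bounds on PN are max{0,(p₁−p₀)/p₁} ≤ PN ≤ min{1,(1−p₀)/p₁}.
  lower = (p₁ − p₀)/p₁ = 0.097 / 0.283 ≈ 0.3428
  upper = min{1, (1 − p₀)/p₁} = 0.814 / 0.283 ≈ 2.8763 → capped at 1

0.343 ≤ PN ≤ 1.000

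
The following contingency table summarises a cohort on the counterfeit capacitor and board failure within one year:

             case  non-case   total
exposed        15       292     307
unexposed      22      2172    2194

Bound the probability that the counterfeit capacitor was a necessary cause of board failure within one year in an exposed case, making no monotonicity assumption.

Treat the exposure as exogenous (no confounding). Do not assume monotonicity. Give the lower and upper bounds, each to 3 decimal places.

p₁ = P(outcome | exposed) = 15/307 = 0.04886
p₀ = P(outcome | unexposed) = 22/2194 = 0.010027
Under exogeneity alone the bounds on PN are max{0,(p₁−p₀)/p₁} ≤ PN ≤ min{1,(1−p₀)/p₁}.
  lower = (p₁ − p₀)/p₁ = 0.038833 / 0.04886 ≈ 0.7948
  upper = min{1, (1 − p₀)/p₁} = 0.98997 / 0.04886 ≈ 20.2614 → capped at 1

0.795 ≤ PN ≤ 1.000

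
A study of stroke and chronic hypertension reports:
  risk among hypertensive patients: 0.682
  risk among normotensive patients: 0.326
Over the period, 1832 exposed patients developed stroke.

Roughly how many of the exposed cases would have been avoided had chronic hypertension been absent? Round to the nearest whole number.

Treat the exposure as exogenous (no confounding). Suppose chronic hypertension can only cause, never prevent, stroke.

Let p₁ = 0.682, p₀ = 0.326.
PN = (p₁ − p₀)/p₁ = (0.682 − 0.326) / 0.682 ≈ 0.52199.
Attributable cases ≈ PN × (exposed cases) = 0.52199 × 1832 ≈ 956.29.

about 956 cases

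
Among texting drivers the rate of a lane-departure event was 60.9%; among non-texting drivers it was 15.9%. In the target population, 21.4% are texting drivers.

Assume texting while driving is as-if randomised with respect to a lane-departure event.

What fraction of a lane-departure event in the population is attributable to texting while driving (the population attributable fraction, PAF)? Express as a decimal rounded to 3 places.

p₁ = 0.609, p₀ = 0.159.
Overall risk P(Y=1) = π·p₁ + (1−π)·p₀ = 0.214×0.609 + 0.786×0.159 = 0.2553.
Under exogeneity, PAF = [P(Y=1) − p₀] / P(Y=1).
PAF = (0.2553 − 0.159) / 0.2553 ≈ 0.3772

PAF ≈ 0.377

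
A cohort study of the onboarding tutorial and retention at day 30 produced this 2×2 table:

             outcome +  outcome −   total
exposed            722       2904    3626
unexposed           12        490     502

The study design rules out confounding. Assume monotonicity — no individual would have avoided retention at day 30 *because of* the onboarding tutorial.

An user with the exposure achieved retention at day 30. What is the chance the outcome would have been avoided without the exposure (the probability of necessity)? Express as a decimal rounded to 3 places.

PN ≈ 0.880

p₁ = P(outcome | exposed) = 722/3626 = 0.19912
p₀ = P(outcome | unexposed) = 12/502 = 0.023904
Under exogeneity and monotonicity, PN = (p₁ − p₀)/p₁.
PN = (0.19912 − 0.023904) / 0.19912 ≈ 0.8799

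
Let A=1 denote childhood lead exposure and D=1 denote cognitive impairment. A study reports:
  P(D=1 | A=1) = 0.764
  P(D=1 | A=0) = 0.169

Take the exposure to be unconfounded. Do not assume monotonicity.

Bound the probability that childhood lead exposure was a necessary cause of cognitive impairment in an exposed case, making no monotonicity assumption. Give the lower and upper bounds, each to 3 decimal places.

0.779 ≤ PN ≤ 1.000

Let p₁ = 0.764, p₀ = 0.169.
Under exogeneity alone the bounds on PN are max{0,(p₁−p₀)/p₁} ≤ PN ≤ min{1,(1−p₀)/p₁}.
  lower = (p₁ − p₀)/p₁ = 0.595 / 0.764 ≈ 0.7788
  upper = min{1, (1 − p₀)/p₁} = 0.831 / 0.764 ≈ 1.0877 → capped at 1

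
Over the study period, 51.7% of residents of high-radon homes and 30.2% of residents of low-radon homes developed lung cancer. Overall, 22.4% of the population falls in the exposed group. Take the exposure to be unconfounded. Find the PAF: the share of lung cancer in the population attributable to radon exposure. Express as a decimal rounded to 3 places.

p₁ = 0.517, p₀ = 0.302.
Overall risk P(Y=1) = π·p₁ + (1−π)·p₀ = 0.224×0.517 + 0.776×0.302 = 0.35016.
Under exogeneity, PAF = [P(Y=1) − p₀] / P(Y=1).
PAF = (0.35016 − 0.302) / 0.35016 ≈ 0.1375

PAF ≈ 0.138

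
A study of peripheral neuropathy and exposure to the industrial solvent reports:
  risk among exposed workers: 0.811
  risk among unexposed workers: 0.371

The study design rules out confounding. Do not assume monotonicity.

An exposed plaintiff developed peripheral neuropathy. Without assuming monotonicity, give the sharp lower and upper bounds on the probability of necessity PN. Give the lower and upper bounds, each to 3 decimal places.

Let p₁ = 0.811, p₀ = 0.371.
Under exogeneity alone the bounds on PN are max{0,(p₁−p₀)/p₁} ≤ PN ≤ min{1,(1−p₀)/p₁}.
  lower = (p₁ − p₀)/p₁ = 0.44 / 0.811 ≈ 0.5425
  upper = min{1, (1 − p₀)/p₁} = 0.629 / 0.811 ≈ 0.7756

0.543 ≤ PN ≤ 0.776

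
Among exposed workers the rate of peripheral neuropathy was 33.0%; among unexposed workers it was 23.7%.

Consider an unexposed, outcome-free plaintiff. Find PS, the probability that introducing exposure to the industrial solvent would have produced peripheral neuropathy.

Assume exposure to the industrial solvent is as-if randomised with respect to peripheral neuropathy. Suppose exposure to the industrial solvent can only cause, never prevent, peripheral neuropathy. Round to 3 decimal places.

PS ≈ 0.122

p₁ = 0.33, p₀ = 0.237.
Under exogeneity and monotonicity, PS = (p₁ − p₀) / (1 − p₀).
PS = (0.33 − 0.237) / (1 − 0.237) = 0.093 / 0.763 ≈ 0.1219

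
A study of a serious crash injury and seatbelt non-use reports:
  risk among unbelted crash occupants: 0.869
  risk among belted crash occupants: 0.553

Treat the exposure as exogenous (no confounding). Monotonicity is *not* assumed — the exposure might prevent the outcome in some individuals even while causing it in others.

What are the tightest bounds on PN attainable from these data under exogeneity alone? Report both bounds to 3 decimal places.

Let p₁ = 0.869, p₀ = 0.553.
Under exogeneity alone the bounds on PN are max{0,(p₁−p₀)/p₁} ≤ PN ≤ min{1,(1−p₀)/p₁}.
  lower = (p₁ − p₀)/p₁ = 0.316 / 0.869 ≈ 0.3636
  upper = min{1, (1 − p₀)/p₁} = 0.447 / 0.869 ≈ 0.5144

0.364 ≤ PN ≤ 0.514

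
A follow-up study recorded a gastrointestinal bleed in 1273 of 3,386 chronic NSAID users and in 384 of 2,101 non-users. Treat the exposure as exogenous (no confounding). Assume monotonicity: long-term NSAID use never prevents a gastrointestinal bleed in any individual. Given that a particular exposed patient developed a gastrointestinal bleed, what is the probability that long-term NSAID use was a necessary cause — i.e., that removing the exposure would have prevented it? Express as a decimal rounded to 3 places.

p₁ = P(outcome | exposed) = 1273/3386 = 0.37596
p₀ = P(outcome | unexposed) = 384/2101 = 0.18277
Under exogeneity and monotonicity, PN = (p₁ − p₀) / p₁.
PN = (0.37596 − 0.18277) / 0.37596 = 0.19319 / 0.37596 ≈ 0.5139

PN ≈ 0.514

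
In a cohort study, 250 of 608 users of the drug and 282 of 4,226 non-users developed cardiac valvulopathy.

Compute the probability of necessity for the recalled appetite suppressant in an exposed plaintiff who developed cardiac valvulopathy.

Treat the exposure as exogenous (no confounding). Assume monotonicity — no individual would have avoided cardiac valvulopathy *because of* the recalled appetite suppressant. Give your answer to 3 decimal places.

p₁ = P(outcome | exposed) = 250/608 = 0.41118
p₀ = P(outcome | unexposed) = 282/4226 = 0.06673
Under exogeneity and monotonicity, PN = (p₁ − p₀) / p₁.
PN = (0.41118 − 0.06673) / 0.41118 = 0.34445 / 0.41118 ≈ 0.8377

PN ≈ 0.838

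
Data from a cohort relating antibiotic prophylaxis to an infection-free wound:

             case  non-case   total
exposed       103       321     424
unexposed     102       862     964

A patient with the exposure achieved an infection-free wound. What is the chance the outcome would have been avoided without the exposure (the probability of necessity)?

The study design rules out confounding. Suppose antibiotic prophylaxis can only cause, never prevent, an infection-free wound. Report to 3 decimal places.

PN ≈ 0.564

p₁ = P(outcome | exposed) = 103/424 = 0.24292
p₀ = P(outcome | unexposed) = 102/964 = 0.10581
Under exogeneity and monotonicity, PN = (p₁ − p₀)/p₁.
PN = (0.24292 − 0.10581) / 0.24292 ≈ 0.5644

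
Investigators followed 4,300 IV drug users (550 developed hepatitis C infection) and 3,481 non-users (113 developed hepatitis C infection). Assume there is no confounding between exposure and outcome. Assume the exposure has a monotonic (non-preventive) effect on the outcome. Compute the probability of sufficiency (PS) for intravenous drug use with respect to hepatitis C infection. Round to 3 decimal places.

p₁ = P(outcome | exposed) = 550/4300 = 0.12791
p₀ = P(outcome | unexposed) = 113/3481 = 0.032462
Under exogeneity and monotonicity, PS = (p₁ − p₀) / (1 − p₀).
PS = (0.12791 − 0.032462) / (1 − 0.032462) = 0.095445 / 0.96754 ≈ 0.0986

PS ≈ 0.099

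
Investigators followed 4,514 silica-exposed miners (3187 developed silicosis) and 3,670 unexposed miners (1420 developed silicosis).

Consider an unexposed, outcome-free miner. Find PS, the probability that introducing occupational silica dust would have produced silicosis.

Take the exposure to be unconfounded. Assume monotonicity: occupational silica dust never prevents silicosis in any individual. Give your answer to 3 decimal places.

PS ≈ 0.520

p₁ = P(outcome | exposed) = 3187/4514 = 0.70603
p₀ = P(outcome | unexposed) = 1420/3670 = 0.38692
Under exogeneity and monotonicity, PS = (p₁ − p₀) / (1 − p₀).
PS = (0.70603 − 0.38692) / (1 − 0.38692) = 0.3191 / 0.61308 ≈ 0.5205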